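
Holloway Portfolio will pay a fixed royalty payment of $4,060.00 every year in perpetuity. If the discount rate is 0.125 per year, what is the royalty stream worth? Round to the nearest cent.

Level perpetuity: PV = C / r = $4,060.00 / 0.125 = $32,480.00

$32480.00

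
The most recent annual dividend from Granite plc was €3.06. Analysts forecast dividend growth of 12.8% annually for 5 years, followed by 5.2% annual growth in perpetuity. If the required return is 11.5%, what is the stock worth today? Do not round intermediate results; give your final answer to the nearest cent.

€69.99

D_1 = 3.45168
D_2 = 3.89350
D_3 = 4.39186
D_4 = 4.95402
D_5 = 5.58814
Terminal value at year 5: TV = D_5×(1+g_2)/(r−g_2) = 5.87872/0.063 = 93.31299
P_0 = D_1/(1+r)^1 + D_2/(1+r)^2 + D_3/(1+r)^3 + D_4/(1+r)^4 + D_5/(1+r)^5 + TV/(1+r)^5
    = 3.09568 + 3.13177 + 3.16828 + 3.20522 + 3.24259 + 54.14617 = 69.98972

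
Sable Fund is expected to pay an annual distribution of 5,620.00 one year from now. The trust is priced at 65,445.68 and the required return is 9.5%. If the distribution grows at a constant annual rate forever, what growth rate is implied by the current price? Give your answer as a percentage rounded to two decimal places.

P = D₁/(r−g) ⇒ g = r − D₁/P = 0.095 − 5,620.00/65,445.68 = 0.009127

0.91%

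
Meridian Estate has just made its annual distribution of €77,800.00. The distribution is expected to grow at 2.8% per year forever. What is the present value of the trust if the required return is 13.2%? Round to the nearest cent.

€769023.08

D₁ = D₀ × (1 + g) = €77,800.00 × 1.028 = €79,978.4000
Growing perpetuity: P = D₁ / (r − g) = €79,978.4000 / (0.132 − 0.028) = €769,023.08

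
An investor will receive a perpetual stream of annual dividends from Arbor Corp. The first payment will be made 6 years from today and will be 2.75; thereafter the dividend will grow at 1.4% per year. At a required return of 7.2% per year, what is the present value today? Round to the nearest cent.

Value at end of year 5: C₁ / (r − g) = 2.75 / (0.072 − 0.014) = 47.4138
Discount to today: PV = 47.4138 / (1 + 0.072)^5 = 47.4138 / 1.415709 = 33.49

33.49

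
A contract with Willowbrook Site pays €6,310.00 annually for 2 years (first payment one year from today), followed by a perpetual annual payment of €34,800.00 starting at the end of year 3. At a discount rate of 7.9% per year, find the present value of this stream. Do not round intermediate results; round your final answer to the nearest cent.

€389631.37

PV of 2-year annuity: €6,310.00 × [1 − (1+0.079)^−2] / 0.079 = 11267.84746
Perpetuity value at year 2: €34,800.00 / 0.079 = 440506.32911
PV of perpetuity: 440506.32911 / (1+0.079)^2 = 378363.52535
Total PV = 11267.84746 + 378363.52535 = 389631.37281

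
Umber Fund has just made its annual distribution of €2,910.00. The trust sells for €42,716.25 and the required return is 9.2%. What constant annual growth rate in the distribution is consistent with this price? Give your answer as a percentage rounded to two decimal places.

P = D₀(1+g)/(r−g) ⇒ P(r−g) = D₀(1+g) ⇒ g(P+D₀) = P·r − D₀
g = (P·r − D₀)/(P + D₀) = (€42,716.25×0.092 − €2,910.00) / (€42,716.25 + €2,910.00) = 0.022353

2.24%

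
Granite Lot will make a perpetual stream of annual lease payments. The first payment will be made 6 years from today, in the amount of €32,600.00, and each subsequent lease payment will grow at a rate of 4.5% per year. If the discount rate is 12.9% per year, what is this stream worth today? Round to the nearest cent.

€211577.07

Value at end of year 5: C₁ / (r − g) = €32,600.00 / (0.129 − 0.045) = €388,095.2381
Discount to today: PV = €388,095.2381 / (1 + 0.129)^5 = €388,095.2381 / 1.834297 = €211,577.07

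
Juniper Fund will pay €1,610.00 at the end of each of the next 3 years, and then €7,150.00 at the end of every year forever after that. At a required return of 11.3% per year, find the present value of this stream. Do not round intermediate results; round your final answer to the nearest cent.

PV of 3-year annuity: €1,610.00 × [1 − (1+0.113)^−3] / 0.113 = 3913.94270
Perpetuity value at year 3: €7,150.00 / 0.113 = 63274.33628
PV of perpetuity: 63274.33628 / (1+0.113)^3 = 45892.54108
Total PV = 3913.94270 + 45892.54108 = 49806.48377

€49806.48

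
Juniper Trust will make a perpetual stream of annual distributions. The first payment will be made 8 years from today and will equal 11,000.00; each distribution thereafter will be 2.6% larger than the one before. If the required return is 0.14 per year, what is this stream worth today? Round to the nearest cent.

38561.50

Value at end of year 7: C₁ / (r − g) = 11,000.00 / (0.14 − 0.026) = 96,491.2281
Discount to today: PV = 96,491.2281 / (1 + 0.14)^7 = 96,491.2281 / 2.502269 = 38,561.50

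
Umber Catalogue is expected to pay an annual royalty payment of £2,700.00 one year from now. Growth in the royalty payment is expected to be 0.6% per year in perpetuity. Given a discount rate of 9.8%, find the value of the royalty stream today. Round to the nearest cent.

Growing perpetuity: P = D₁ / (r − g) = £2,700.0000 / (0.098 − 0.006) = £29,347.83

£29347.83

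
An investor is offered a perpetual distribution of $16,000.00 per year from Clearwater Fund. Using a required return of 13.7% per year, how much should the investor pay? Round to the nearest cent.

Level perpetuity: PV = C / r = $16,000.00 / 0.137 = $116,788.32

$116788.32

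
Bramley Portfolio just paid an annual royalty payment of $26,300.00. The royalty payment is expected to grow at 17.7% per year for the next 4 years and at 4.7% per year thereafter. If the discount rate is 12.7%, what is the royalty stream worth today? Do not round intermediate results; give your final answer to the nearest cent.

D_1 = 30955.10000
D_2 = 36434.15270
D_3 = 42882.99773
D_4 = 50473.28833
Terminal value at year 4: TV = D_4×(1+g_2)/(r−g_2) = 52845.53288/0.08 = 660569.16096
P_0 = D_1/(1+r)^1 + D_2/(1+r)^2 + D_3/(1+r)^3 + D_4/(1+r)^4 + TV/(1+r)^4
    = 27466.81455 + 28685.39550 + 29958.03949 + 31287.14505 + 409470.51091 = 526867.90550

$526867.91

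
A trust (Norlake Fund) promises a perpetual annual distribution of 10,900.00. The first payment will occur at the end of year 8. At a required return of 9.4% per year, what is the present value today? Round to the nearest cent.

Value at end of year 7: C / r = 10,900.00 / 0.094 = 115,957.4468
Discount to today: PV = 115,957.4468 / (1 + 0.094)^7 = 115,957.4468 / 1.875518 = 61,826.89

61826.89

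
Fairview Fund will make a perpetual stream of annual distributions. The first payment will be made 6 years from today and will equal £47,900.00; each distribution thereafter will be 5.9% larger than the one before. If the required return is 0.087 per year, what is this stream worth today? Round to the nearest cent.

Value at end of year 5: C₁ / (r − g) = £47,900.00 / (0.087 − 0.059) = £1,710,714.2857
Discount to today: PV = £1,710,714.2857 / (1 + 0.087)^5 = £1,710,714.2857 / 1.517566 = £1,127,274.70

£1127274.70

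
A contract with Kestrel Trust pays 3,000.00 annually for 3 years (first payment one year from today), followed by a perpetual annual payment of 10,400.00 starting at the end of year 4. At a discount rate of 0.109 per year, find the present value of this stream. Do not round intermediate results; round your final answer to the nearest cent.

PV of 3-year annuity: 3,000.00 × [1 − (1+0.109)^−3] / 0.109 = 7343.91357
Perpetuity value at year 3: 10,400.00 / 0.109 = 95412.84404
PV of perpetuity: 95412.84404 / (1+0.109)^3 = 69953.94366
Total PV = 7343.91357 + 69953.94366 = 77297.85723

77297.86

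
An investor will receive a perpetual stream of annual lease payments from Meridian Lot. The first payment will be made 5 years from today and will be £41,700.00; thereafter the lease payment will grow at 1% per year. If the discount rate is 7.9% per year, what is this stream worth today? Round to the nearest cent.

£445862.75

Value at end of year 4: C₁ / (r − g) = £41,700.00 / (0.079 − 0.01) = £604,347.8261
Discount to today: PV = £604,347.8261 / (1 + 0.079)^4 = £604,347.8261 / 1.355457 = £445,862.75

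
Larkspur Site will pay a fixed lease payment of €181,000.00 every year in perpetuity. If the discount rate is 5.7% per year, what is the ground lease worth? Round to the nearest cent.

Level perpetuity: PV = C / r = €181,000.00 / 0.057 = €3,175,438.60

€3175438.60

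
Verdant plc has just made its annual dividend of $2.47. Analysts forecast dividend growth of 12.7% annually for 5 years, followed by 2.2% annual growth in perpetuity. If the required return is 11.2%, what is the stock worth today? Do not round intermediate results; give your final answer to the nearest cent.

D_1 = 2.78369
D_2 = 3.13722
D_3 = 3.53565
D_4 = 3.98467
D_5 = 4.49073
Terminal value at year 5: TV = D_5×(1+g_2)/(r−g_2) = 4.58952/0.09 = 50.99469
P_0 = D_1/(1+r)^1 + D_2/(1+r)^2 + D_3/(1+r)^3 + D_4/(1+r)^4 + D_5/(1+r)^5 + TV/(1+r)^5
    = 2.50332 + 2.53709 + 2.57131 + 2.60599 + 2.64115 + 29.99169 = 42.85055

$42.85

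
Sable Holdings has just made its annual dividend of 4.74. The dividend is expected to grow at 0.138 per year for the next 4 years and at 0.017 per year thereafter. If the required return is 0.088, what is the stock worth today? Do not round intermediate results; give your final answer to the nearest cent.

102.50

D_1 = 5.39412
D_2 = 6.13851
D_3 = 6.98562
D_4 = 7.94964
Terminal value at year 4: TV = D_4×(1+g_2)/(r−g_2) = 8.08478/0.071 = 113.87018
P_0 = D_1/(1+r)^1 + D_2/(1+r)^2 + D_3/(1+r)^3 + D_4/(1+r)^4 + TV/(1+r)^4
    = 4.95783 + 5.18567 + 5.42398 + 5.67325 + 81.26329 = 102.50403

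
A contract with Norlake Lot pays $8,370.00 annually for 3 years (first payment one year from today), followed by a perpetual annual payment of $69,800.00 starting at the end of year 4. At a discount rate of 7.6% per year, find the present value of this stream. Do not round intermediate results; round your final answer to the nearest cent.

PV of 3-year annuity: $8,370.00 × [1 − (1+0.076)^−3] / 0.076 = 21726.94062
Perpetuity value at year 3: $69,800.00 / 0.076 = 918421.05263
PV of perpetuity: 918421.05263 / (1+0.076)^3 = 737233.42353
Total PV = 21726.94062 + 737233.42353 = 758960.36415

$758960.36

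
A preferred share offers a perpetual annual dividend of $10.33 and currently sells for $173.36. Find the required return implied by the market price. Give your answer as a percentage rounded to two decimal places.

5.96%

P = C/r ⇒ r = C/P = $10.33/$173.36 = 0.059587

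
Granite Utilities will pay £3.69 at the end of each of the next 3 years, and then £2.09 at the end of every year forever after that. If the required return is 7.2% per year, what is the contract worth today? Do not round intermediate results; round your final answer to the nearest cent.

PV of 3-year annuity: £3.69 × [1 − (1+0.072)^−3] / 0.072 = 9.64845
Perpetuity value at year 3: £2.09 / 0.072 = 29.02778
PV of perpetuity: 29.02778 / (1+0.072)^3 = 23.56294
Total PV = 9.64845 + 23.56294 = 33.21139

£33.21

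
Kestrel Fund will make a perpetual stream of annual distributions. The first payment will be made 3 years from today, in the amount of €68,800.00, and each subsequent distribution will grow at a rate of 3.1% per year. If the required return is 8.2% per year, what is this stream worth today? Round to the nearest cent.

€1152295.17

Value at end of year 2: C₁ / (r − g) = €68,800.00 / (0.082 − 0.031) = €1,349,019.6078
Discount to today: PV = €1,349,019.6078 / (1 + 0.082)^2 = €1,349,019.6078 / 1.170724 = €1,152,295.17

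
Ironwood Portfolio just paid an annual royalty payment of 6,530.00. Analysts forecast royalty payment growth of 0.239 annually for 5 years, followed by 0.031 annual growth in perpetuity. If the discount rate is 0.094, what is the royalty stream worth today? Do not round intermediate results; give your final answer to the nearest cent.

D_1 = 8090.67000
D_2 = 10024.34013
D_3 = 12420.15742
D_4 = 15388.57504
D_5 = 19066.44448
Terminal value at year 5: TV = D_5×(1+g_2)/(r−g_2) = 19657.50426/0.063 = 312023.87713
P_0 = D_1/(1+r)^1 + D_2/(1+r)^2 + D_3/(1+r)^3 + D_4/(1+r)^4 + D_5/(1+r)^5 + TV/(1+r)^5
    = 7395.49360 + 8375.70071 + 9485.82557 + 10743.08764 + 12166.98866 + 199113.73500 = 247280.83118

247280.83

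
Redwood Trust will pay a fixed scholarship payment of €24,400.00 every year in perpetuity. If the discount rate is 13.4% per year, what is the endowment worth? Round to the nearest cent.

€182089.55

Level perpetuity: PV = C / r = €24,400.00 / 0.134 = €182,089.55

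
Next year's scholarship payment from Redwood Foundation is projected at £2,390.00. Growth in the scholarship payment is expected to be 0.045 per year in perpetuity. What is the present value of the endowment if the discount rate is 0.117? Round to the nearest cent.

Growing perpetuity: P = D₁ / (r − g) = £2,390.0000 / (0.117 − 0.045) = £33,194.44

£33194.44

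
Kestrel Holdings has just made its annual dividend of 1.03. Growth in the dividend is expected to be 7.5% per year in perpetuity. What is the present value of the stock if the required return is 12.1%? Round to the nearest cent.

24.07

D₁ = D₀ × (1 + g) = 1.03 × 1.075 = 1.1073
Growing perpetuity: P = D₁ / (r − g) = 1.1073 / (0.121 − 0.075) = 24.07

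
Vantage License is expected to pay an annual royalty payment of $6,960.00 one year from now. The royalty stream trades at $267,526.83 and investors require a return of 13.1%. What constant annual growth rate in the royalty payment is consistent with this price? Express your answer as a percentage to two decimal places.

P = D₁/(r−g) ⇒ g = r − D₁/P = 0.131 − $6,960.00/$267,526.83 = 0.104984

10.50%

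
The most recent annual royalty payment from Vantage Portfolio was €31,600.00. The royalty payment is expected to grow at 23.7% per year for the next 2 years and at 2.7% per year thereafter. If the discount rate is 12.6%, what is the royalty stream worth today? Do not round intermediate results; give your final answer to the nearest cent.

D_1 = 39089.20000
D_2 = 48353.34040
Terminal value at year 2: TV = D_2×(1+g_2)/(r−g_2) = 49658.88059/0.099 = 501604.85445
P_0 = D_1/(1+r)^1 + D_2/(1+r)^2 + TV/(1+r)^2
    = 34715.09769 + 38137.27872 + 395626.11364 = 468478.49005

€468478.49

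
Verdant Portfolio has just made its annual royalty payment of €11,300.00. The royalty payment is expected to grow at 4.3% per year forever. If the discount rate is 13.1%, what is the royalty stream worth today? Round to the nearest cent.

€133930.68

D₁ = D₀ × (1 + g) = €11,300.00 × 1.043 = €11,785.9000
Growing perpetuity: P = D₁ / (r − g) = €11,785.9000 / (0.131 − 0.043) = €133,930.68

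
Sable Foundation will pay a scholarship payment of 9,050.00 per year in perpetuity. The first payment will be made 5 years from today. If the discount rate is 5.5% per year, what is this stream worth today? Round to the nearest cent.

132823.85

Value at end of year 4: C / r = 9,050.00 / 0.055 = 164,545.4545
Discount to today: PV = 164,545.4545 / (1 + 0.055)^4 = 164,545.4545 / 1.238825 = 132,823.85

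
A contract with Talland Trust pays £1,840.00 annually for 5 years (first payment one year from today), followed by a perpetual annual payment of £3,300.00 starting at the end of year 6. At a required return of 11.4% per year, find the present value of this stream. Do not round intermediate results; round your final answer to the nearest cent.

PV of 5-year annuity: £1,840.00 × [1 − (1+0.114)^−5] / 0.114 = 6732.57381
Perpetuity value at year 5: £3,300.00 / 0.114 = 28947.36842
PV of perpetuity: 28947.36842 / (1+0.114)^5 = 16872.64365
Total PV = 6732.57381 + 16872.64365 = 23605.21746

£23605.22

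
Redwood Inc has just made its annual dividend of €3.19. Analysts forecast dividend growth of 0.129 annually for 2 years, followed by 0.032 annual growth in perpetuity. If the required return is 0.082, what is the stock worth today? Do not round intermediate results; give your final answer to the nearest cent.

D_1 = 3.60151
D_2 = 4.06610
Terminal value at year 2: TV = D_2×(1+g_2)/(r−g_2) = 4.19622/0.05 = 83.92440
P_0 = D_1/(1+r)^1 + D_2/(1+r)^2 + TV/(1+r)^2
    = 3.32857 + 3.47315 + 71.68590 = 78.48762

€78.49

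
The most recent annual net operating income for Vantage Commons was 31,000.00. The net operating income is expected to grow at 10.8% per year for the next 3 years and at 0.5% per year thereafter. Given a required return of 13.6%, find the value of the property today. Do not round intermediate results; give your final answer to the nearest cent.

309159.07

D_1 = 34348.00000
D_2 = 38057.58400
D_3 = 42167.80307
Terminal value at year 3: TV = D_3×(1+g_2)/(r−g_2) = 42378.64209/0.131 = 323501.08464
P_0 = D_1/(1+r)^1 + D_2/(1+r)^2 + D_3/(1+r)^3 + TV/(1+r)^3
    = 30235.91549 + 29490.66405 + 28763.78149 + 220668.70532 = 309159.06636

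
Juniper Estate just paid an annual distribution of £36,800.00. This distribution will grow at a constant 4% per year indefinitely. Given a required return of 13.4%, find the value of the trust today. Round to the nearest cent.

D₁ = D₀ × (1 + g) = £36,800.00 × 1.04 = £38,272.0000
Growing perpetuity: P = D₁ / (r − g) = £38,272.0000 / (0.134 − 0.04) = £407,148.94

£407148.94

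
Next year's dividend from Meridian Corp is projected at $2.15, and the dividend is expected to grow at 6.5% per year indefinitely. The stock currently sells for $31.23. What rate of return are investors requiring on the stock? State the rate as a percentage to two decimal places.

P = D₁/(r − g) ⇒ r = D₁/P + g = $2.1500/$31.23 + 0.065 = 0.068844 + 0.065 = 0.133844

13.38%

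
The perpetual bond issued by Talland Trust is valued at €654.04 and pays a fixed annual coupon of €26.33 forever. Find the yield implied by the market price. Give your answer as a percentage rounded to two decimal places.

4.03%

P = C/r ⇒ r = C/P = €26.33/€654.04 = 0.040257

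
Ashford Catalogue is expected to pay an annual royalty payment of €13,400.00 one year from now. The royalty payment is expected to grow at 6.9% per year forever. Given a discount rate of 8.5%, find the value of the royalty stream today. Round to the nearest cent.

Growing perpetuity: P = D₁ / (r − g) = €13,400.0000 / (0.085 − 0.069) = €837,500.00

€837500.00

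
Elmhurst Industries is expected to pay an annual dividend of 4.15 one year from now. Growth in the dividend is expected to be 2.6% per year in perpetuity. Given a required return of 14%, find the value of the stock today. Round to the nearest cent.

Growing perpetuity: P = D₁ / (r − g) = 4.1500 / (0.14 − 0.026) = 36.40

36.40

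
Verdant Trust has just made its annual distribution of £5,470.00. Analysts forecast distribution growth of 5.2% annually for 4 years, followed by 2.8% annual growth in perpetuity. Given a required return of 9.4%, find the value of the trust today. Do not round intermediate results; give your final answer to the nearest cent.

£92709.19

D_1 = 5754.44000
D_2 = 6053.67088
D_3 = 6368.46177
D_4 = 6699.62178
Terminal value at year 4: TV = D_4×(1+g_2)/(r−g_2) = 6887.21119/0.066 = 104351.68466
P_0 = D_1/(1+r)^1 + D_2/(1+r)^2 + D_3/(1+r)^3 + D_4/(1+r)^4 + TV/(1+r)^4
    = 5260.00000 + 5058.06216 + 4863.87696 + 4677.14676 + 72850.10411 = 92709.18998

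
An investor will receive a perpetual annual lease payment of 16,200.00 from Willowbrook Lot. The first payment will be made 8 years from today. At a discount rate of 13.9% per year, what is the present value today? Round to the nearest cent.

46863.44

Value at end of year 7: C / r = 16,200.00 / 0.139 = 116,546.7626
Discount to today: PV = 116,546.7626 / (1 + 0.139)^7 = 116,546.7626 / 2.486944 = 46,863.44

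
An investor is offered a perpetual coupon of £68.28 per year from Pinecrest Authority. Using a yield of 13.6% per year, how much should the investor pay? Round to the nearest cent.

£502.06

Level perpetuity: PV = C / r = £68.28 / 0.136 = £502.06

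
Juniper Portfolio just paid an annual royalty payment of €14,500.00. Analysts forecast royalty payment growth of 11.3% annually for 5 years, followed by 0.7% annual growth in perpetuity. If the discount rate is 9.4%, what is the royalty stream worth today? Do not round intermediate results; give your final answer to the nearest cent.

€259288.67

D_1 = 16138.50000
D_2 = 17962.15050
D_3 = 19991.87351
D_4 = 22250.95521
D_5 = 24765.31315
Terminal value at year 5: TV = D_5×(1+g_2)/(r−g_2) = 24938.67034/0.087 = 286651.38326
P_0 = D_1/(1+r)^1 + D_2/(1+r)^2 + D_3/(1+r)^3 + D_4/(1+r)^4 + D_5/(1+r)^5 + TV/(1+r)^5
    = 14751.82815 + 15008.02992 + 15268.68126 + 15533.85946 + 15803.64312 + 182922.62788 = 259288.66980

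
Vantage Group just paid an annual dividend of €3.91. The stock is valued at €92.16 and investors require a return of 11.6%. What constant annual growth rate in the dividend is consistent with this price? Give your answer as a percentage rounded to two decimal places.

P = D₀(1+g)/(r−g) ⇒ P(r−g) = D₀(1+g) ⇒ g(P+D₀) = P·r − D₀
g = (P·r − D₀)/(P + D₀) = (€92.16×0.116 − €3.91) / (€92.16 + €3.91) = 0.070579

7.06%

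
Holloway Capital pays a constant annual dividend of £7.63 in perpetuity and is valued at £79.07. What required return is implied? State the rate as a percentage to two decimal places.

P = C/r ⇒ r = C/P = £7.63/£79.07 = 0.096497

9.65%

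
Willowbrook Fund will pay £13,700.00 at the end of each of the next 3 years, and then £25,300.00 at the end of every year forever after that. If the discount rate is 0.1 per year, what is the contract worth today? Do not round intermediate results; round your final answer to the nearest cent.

£224152.52

PV of 3-year annuity: £13,700.00 × [1 − (1+0.1)^−3] / 0.1 = 34069.87228
Perpetuity value at year 3: £25,300.00 / 0.1 = 253000.00000
PV of perpetuity: 253000.00000 / (1+0.1)^3 = 190082.64463
Total PV = 34069.87228 + 190082.64463 = 224152.51690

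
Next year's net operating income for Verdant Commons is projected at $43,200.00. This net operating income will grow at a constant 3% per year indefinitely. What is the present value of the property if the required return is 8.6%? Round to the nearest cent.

$771428.57

Growing perpetuity: P = D₁ / (r − g) = $43,200.0000 / (0.086 − 0.03) = $771,428.57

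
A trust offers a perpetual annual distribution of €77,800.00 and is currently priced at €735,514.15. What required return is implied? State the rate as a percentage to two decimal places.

P = C/r ⇒ r = C/P = €77,800.00/€735,514.15 = 0.105776

10.58%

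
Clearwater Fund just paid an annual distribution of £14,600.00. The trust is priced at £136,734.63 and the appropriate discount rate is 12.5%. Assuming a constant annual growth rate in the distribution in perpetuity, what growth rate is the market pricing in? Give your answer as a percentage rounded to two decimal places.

P = D₀(1+g)/(r−g) ⇒ P(r−g) = D₀(1+g) ⇒ g(P+D₀) = P·r − D₀
g = (P·r − D₀)/(P + D₀) = (£136,734.63×0.125 − £14,600.00) / (£136,734.63 + £14,600.00) = 0.016466

1.65%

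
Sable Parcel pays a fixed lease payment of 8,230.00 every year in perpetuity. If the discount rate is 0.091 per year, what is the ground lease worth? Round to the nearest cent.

Level perpetuity: PV = C / r = 8,230.00 / 0.091 = 90,439.56

90439.56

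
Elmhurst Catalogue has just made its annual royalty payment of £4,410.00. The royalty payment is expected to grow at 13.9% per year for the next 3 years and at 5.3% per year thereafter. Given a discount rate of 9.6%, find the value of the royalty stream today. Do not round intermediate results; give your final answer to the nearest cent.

£135505.42

D_1 = 5022.99000
D_2 = 5721.18561
D_3 = 6516.43041
Terminal value at year 3: TV = D_3×(1+g_2)/(r−g_2) = 6861.80122/0.043 = 159576.77259
P_0 = D_1/(1+r)^1 + D_2/(1+r)^2 + D_3/(1+r)^3 + TV/(1+r)^3
    = 4583.02007 + 4762.82834 + 4949.69113 + 121209.87821 = 135505.41776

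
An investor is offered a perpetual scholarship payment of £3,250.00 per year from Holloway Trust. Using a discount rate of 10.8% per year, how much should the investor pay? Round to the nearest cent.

£30092.59

Level perpetuity: PV = C / r = £3,250.00 / 0.108 = £30,092.59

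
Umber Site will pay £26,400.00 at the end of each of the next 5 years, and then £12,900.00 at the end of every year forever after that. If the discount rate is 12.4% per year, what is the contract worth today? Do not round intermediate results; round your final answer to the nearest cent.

PV of 5-year annuity: £26,400.00 × [1 − (1+0.124)^−5] / 0.124 = 94230.56348
Perpetuity value at year 5: £12,900.00 / 0.124 = 104032.25806
PV of perpetuity: 104032.25806 / (1+0.124)^5 = 57987.77818
Total PV = 94230.56348 + 57987.77818 = 152218.34166

£152218.34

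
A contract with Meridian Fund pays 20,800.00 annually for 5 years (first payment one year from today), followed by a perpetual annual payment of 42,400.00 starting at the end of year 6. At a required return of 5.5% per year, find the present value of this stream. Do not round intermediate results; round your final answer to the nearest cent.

PV of 5-year annuity: 20,800.00 × [1 − (1+0.055)^−5] / 0.055 = 88821.91709
Perpetuity value at year 5: 42,400.00 / 0.055 = 770909.09091
PV of perpetuity: 770909.09091 / (1+0.055)^5 = 589849.02914
Total PV = 88821.91709 + 589849.02914 = 678670.94624

678670.95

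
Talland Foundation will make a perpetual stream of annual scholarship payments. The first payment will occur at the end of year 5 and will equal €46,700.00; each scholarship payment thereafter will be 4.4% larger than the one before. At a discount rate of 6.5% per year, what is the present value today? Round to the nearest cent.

€1728618.49

Value at end of year 4: C₁ / (r − g) = €46,700.00 / (0.065 − 0.044) = €2,223,809.5238
Discount to today: PV = €2,223,809.5238 / (1 + 0.065)^4 = €2,223,809.5238 / 1.286466 = €1,728,618.49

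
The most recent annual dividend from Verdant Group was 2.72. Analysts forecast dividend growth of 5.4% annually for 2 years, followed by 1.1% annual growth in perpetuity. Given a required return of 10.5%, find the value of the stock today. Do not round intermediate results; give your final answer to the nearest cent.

31.69

D_1 = 2.86688
D_2 = 3.02169
Terminal value at year 2: TV = D_2×(1+g_2)/(r−g_2) = 3.05493/0.094 = 32.49926
P_0 = D_1/(1+r)^1 + D_2/(1+r)^2 + TV/(1+r)^2
    = 2.59446 + 2.47472 + 26.61637 = 31.68555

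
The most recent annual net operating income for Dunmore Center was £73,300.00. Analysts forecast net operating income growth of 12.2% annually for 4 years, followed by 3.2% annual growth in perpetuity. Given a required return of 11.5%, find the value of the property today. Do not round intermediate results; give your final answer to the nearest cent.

D_1 = 82242.60000
D_2 = 92276.19720
D_3 = 103533.89326
D_4 = 116165.02824
Terminal value at year 4: TV = D_4×(1+g_2)/(r−g_2) = 119882.30914/0.083 = 1444365.17036
P_0 = D_1/(1+r)^1 + D_2/(1+r)^2 + D_3/(1+r)^3 + D_4/(1+r)^4 + TV/(1+r)^4
    = 73760.17937 + 74223.24776 + 74689.22331 + 75158.12426 + 934496.19565 = 1232326.97036

£1232326.97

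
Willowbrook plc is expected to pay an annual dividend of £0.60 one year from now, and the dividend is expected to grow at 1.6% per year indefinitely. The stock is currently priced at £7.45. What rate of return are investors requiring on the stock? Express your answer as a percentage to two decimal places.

P = D₁/(r − g) ⇒ r = D₁/P + g = £0.6000/£7.45 + 0.016 = 0.080537 + 0.016 = 0.096537

9.65%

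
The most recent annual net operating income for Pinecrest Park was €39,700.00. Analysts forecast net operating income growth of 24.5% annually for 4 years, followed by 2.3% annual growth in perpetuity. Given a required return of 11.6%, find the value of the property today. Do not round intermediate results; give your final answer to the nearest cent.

D_1 = 49426.50000
D_2 = 61535.99250
D_3 = 76612.31066
D_4 = 95382.32677
Terminal value at year 4: TV = D_4×(1+g_2)/(r−g_2) = 97576.12029/0.093 = 1049205.59452
P_0 = D_1/(1+r)^1 + D_2/(1+r)^2 + D_3/(1+r)^3 + D_4/(1+r)^4 + TV/(1+r)^4
    = 44288.97849 + 49408.40343 + 55119.58985 + 61490.94029 + 676400.34314 = 886708.25519

€886708.26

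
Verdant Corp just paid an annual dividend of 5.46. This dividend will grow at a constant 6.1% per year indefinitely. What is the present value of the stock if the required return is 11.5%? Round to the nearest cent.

107.28

D₁ = D₀ × (1 + g) = 5.46 × 1.061 = 5.7931
Growing perpetuity: P = D₁ / (r − g) = 5.7931 / (0.115 − 0.061) = 107.28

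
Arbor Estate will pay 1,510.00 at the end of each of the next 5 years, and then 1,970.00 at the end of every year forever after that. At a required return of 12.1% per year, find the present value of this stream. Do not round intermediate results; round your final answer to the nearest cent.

14626.89

PV of 5-year annuity: 1,510.00 × [1 − (1+0.121)^−5] / 0.121 = 5429.75445
Perpetuity value at year 5: 1,970.00 / 0.121 = 16280.99174
PV of perpetuity: 16280.99174 / (1+0.121)^5 = 9197.13990
Total PV = 5429.75445 + 9197.13990 = 14626.89435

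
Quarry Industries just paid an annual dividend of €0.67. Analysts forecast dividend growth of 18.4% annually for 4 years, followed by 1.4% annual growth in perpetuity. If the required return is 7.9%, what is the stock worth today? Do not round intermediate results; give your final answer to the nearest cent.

€18.55

D_1 = 0.79328
D_2 = 0.93924
D_3 = 1.11206
D_4 = 1.31668
Terminal value at year 4: TV = D_4×(1+g_2)/(r−g_2) = 1.33512/0.065 = 20.54027
P_0 = D_1/(1+r)^1 + D_2/(1+r)^2 + D_3/(1+r)^3 + D_4/(1+r)^4 + TV/(1+r)^4
    = 0.73520 + 0.80674 + 0.88525 + 0.97139 + 15.15376 = 18.55235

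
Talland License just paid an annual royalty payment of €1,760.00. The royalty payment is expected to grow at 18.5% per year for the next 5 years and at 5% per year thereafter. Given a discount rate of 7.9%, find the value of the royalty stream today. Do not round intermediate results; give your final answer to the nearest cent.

D_1 = 2085.60000
D_2 = 2471.43600
D_3 = 2928.65166
D_4 = 3470.45222
D_5 = 4112.48588
Terminal value at year 5: TV = D_5×(1+g_2)/(r−g_2) = 4318.11017/0.029 = 148900.35073
P_0 = D_1/(1+r)^1 + D_2/(1+r)^2 + D_3/(1+r)^3 + D_4/(1+r)^4 + D_5/(1+r)^5 + TV/(1+r)^5
    = 1932.90083 + 2122.78729 + 2331.32803 + 2560.35562 + 2811.88268 + 101809.54518 = 113568.79963

€113568.80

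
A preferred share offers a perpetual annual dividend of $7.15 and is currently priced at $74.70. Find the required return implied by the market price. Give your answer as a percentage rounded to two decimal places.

P = C/r ⇒ r = C/P = $7.15/$74.70 = 0.095716

9.57%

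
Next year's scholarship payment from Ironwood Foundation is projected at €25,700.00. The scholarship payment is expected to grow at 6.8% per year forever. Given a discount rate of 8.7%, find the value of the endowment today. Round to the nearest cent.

Growing perpetuity: P = D₁ / (r − g) = €25,700.0000 / (0.087 − 0.068) = €1,352,631.58

€1352631.58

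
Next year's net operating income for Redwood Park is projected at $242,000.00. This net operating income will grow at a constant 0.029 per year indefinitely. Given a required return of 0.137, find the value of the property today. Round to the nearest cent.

Growing perpetuity: P = D₁ / (r − g) = $242,000.0000 / (0.137 − 0.029) = $2,240,740.74

$2240740.74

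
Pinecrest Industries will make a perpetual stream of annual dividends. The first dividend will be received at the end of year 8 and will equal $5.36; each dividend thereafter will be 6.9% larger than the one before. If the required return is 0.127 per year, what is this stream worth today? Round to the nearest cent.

Value at end of year 7: C₁ / (r − g) = $5.36 / (0.127 − 0.069) = $92.4138
Discount to today: PV = $92.4138 / (1 + 0.127)^7 = $92.4138 / 2.309231 = $40.02

$40.02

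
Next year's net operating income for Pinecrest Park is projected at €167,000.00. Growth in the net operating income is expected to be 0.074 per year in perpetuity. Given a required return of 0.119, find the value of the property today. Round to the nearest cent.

Growing perpetuity: P = D₁ / (r − g) = €167,000.0000 / (0.119 − 0.074) = €3,711,111.11

€3711111.11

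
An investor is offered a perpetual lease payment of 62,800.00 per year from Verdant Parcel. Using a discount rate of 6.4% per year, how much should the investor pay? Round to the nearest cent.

981250.00

Level perpetuity: PV = C / r = 62,800.00 / 0.064 = 981,250.00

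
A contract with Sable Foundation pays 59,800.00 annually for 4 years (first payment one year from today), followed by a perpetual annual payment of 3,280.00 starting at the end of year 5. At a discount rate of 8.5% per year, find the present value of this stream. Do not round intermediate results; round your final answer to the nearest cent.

223724.96

PV of 4-year annuity: 59,800.00 × [1 − (1+0.085)^−4] / 0.085 = 195880.68001
Perpetuity value at year 4: 3,280.00 / 0.085 = 38588.23529
PV of perpetuity: 38588.23529 / (1+0.085)^4 = 27844.27826
Total PV = 195880.68001 + 27844.27826 = 223724.95827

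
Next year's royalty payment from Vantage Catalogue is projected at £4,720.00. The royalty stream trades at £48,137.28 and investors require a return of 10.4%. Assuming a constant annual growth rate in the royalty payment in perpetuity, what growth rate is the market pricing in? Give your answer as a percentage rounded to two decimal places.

0.59%

P = D₁/(r−g) ⇒ g = r − D₁/P = 0.104 − £4,720.00/£48,137.28 = 0.005947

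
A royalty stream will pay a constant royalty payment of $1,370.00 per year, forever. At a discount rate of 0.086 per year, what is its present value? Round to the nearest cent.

$15930.23

Level perpetuity: PV = C / r = $1,370.00 / 0.086 = $15,930.23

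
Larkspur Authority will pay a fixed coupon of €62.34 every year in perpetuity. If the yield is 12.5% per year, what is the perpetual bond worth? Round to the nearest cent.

€498.72

Level perpetuity: PV = C / r = €62.34 / 0.125 = €498.72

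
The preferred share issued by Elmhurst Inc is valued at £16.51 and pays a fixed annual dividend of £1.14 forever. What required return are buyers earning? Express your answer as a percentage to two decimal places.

P = C/r ⇒ r = C/P = £1.14/£16.51 = 0.069049

6.90%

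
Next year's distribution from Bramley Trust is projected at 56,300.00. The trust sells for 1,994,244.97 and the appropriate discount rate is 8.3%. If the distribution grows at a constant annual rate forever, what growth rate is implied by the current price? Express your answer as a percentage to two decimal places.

5.48%

P = D₁/(r−g) ⇒ g = r − D₁/P = 0.083 − 56,300.00/1,994,244.97 = 0.054769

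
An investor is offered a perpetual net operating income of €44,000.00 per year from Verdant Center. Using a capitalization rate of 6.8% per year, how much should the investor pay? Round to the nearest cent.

€647058.82

Level perpetuity: PV = C / r = €44,000.00 / 0.068 = €647,058.82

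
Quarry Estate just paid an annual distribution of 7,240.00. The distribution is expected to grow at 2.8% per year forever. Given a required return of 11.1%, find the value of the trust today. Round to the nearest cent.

89671.33

D₁ = D₀ × (1 + g) = 7,240.00 × 1.028 = 7,442.7200
Growing perpetuity: P = D₁ / (r − g) = 7,442.7200 / (0.111 − 0.028) = 89,671.33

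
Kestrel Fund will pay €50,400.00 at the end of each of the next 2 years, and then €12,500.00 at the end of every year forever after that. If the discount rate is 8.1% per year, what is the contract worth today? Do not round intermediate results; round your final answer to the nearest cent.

€221814.17

PV of 2-year annuity: €50,400.00 × [1 − (1+0.081)^−2] / 0.081 = 89753.46602
Perpetuity value at year 2: €12,500.00 / 0.081 = 154320.98765
PV of perpetuity: 154320.98765 / (1+0.081)^2 = 132060.70342
Total PV = 89753.46602 + 132060.70342 = 221814.16944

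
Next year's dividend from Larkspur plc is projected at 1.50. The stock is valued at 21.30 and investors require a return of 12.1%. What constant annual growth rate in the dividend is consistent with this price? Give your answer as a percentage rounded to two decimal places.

P = D₁/(r−g) ⇒ g = r − D₁/P = 0.121 − 1.50/21.30 = 0.050577

5.06%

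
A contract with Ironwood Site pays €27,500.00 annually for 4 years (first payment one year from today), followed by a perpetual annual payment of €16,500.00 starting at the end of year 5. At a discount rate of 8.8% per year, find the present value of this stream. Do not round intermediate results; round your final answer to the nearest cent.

€223293.92

PV of 4-year annuity: €27,500.00 × [1 − (1+0.088)^−4] / 0.088 = 89484.81229
Perpetuity value at year 4: €16,500.00 / 0.088 = 187500.00000
PV of perpetuity: 187500.00000 / (1+0.088)^4 = 133809.11262
Total PV = 89484.81229 + 133809.11262 = 223293.92492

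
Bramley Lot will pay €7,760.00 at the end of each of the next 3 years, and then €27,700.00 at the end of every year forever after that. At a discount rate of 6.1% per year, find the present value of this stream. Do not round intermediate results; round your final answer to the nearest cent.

€400896.96

PV of 3-year annuity: €7,760.00 × [1 − (1+0.061)^−3] / 0.061 = 20704.25519
Perpetuity value at year 3: €27,700.00 / 0.061 = 454098.36066
PV of perpetuity: 454098.36066 / (1+0.061)^3 = 380192.70747
Total PV = 20704.25519 + 380192.70747 = 400896.96266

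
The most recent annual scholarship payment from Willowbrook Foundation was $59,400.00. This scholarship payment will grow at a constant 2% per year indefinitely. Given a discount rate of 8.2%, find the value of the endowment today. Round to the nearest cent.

$977225.81

D₁ = D₀ × (1 + g) = $59,400.00 × 1.02 = $60,588.0000
Growing perpetuity: P = D₁ / (r − g) = $60,588.0000 / (0.082 − 0.02) = $977,225.81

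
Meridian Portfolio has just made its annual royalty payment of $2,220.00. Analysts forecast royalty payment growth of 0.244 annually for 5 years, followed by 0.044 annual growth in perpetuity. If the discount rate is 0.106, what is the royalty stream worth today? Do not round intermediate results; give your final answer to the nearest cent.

D_1 = 2761.68000
D_2 = 3435.52992
D_3 = 4273.79922
D_4 = 5316.60623
D_5 = 6613.85815
Terminal value at year 5: TV = D_5×(1+g_2)/(r−g_2) = 6904.86791/0.062 = 111368.83724
P_0 = D_1/(1+r)^1 + D_2/(1+r)^2 + D_3/(1+r)^3 + D_4/(1+r)^4 + D_5/(1+r)^5 + TV/(1+r)^5
    = 2496.99819 + 2808.55854 + 3158.99352 + 3553.15365 + 3996.49470 + 67295.81398 = 83310.01259

$83310.01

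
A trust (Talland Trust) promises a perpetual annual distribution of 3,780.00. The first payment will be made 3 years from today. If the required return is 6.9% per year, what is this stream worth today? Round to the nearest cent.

Value at end of year 2: C / r = 3,780.00 / 0.069 = 54,782.6087
Discount to today: PV = 54,782.6087 / (1 + 0.069)^2 = 54,782.6087 / 1.142761 = 47,938.82

47938.82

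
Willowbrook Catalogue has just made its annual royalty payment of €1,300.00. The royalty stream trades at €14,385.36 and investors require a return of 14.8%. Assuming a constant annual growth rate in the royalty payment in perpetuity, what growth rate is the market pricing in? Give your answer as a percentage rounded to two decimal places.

5.29%

P = D₀(1+g)/(r−g) ⇒ P(r−g) = D₀(1+g) ⇒ g(P+D₀) = P·r − D₀
g = (P·r − D₀)/(P + D₀) = (€14,385.36×0.148 − €1,300.00) / (€14,385.36 + €1,300.00) = 0.052854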